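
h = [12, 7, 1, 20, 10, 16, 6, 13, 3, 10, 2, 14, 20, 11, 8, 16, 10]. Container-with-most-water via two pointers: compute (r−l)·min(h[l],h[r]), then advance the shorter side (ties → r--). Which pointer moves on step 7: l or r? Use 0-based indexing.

[0,16] min(12,10)*16=160 best=160 * → r--
[0,15] min(12,16)*15=180 best=180 * → l++
[1,15] min(7,16)*14=98 best=180 → l++
[2,15] min(1,16)*13=13 best=180 → l++
[3,15] min(20,16)*12=192 best=192 * → r--
[3,14] min(20,8)*11=88 best=192 → r--
[3,13] min(20,11)*10=110 best=192 → r--

r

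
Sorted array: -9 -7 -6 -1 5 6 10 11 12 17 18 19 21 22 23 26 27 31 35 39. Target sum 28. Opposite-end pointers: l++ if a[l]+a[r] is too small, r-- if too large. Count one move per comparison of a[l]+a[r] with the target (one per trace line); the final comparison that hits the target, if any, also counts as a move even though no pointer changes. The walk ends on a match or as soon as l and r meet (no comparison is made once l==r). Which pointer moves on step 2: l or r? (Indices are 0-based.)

l

l=0 r=19: -9+39=30 >28, r--
l=0 r=18: -9+35=26 <28, l++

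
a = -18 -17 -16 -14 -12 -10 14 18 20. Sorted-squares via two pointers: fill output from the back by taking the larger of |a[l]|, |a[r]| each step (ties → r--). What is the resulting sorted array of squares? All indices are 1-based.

[100, 144, 196, 196, 256, 289, 324, 324, 400]

l=1 r=9: |-18|<=|20| out[9]=400, r--
l=1 r=8: |-18|<=|18| out[8]=324, r--
l=1 r=7: |-18|>|14| out[7]=324, l++
l=2 r=7: |-17|>|14| out[6]=289, l++
l=3 r=7: |-16|>|14| out[5]=256, l++
l=4 r=7: |-14|<=|14| out[4]=196, r--
l=4 r=6: |-14|>|-10| out[3]=196, l++
l=5 r=6: |-12|>|-10| out[2]=144, l++
l=6 r=6: |-10|<=|-10| out[1]=100, r--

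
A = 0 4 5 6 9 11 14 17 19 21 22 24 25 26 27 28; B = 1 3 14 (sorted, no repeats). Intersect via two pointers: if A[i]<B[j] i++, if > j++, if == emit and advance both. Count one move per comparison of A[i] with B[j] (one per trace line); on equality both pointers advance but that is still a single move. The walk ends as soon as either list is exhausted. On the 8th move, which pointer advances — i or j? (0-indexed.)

i

i=0 j=0: 0<1, i++
i=1 j=0: 4>1, j++
i=1 j=1: 4>3, j++
i=1 j=2: 4<14, i++
i=2 j=2: 5<14, i++
i=3 j=2: 6<14, i++
i=4 j=2: 9<14, i++
i=5 j=2: 11<14, i++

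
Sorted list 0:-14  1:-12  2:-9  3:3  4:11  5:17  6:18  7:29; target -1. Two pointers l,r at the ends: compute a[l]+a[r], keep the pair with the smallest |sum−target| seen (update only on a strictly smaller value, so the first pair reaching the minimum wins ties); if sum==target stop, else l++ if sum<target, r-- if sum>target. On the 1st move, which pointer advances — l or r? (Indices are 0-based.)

r

[0,7] -14+29=15 d=16 * → r--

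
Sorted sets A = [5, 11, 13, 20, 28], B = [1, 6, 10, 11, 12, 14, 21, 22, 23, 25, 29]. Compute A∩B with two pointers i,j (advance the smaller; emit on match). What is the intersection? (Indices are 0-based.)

[i=0,j=0] 5>1 → j++
[i=0,j=1] 5<6 → i++
[i=1,j=1] 11>6 → j++
[i=1,j=2] 11>10 → j++
[i=1,j=3] 11==11 emit → i++,j++
[i=2,j=4] 13>12 → j++
[i=2,j=5] 13<14 → i++
[i=3,j=5] 20>14 → j++
[i=3,j=6] 20<21 → i++
[i=4,j=6] 28>21 → j++
[i=4,j=7] 28>22 → j++
[i=4,j=8] 28>23 → j++
[i=4,j=9] 28>25 → j++
[i=4,j=10] 28<29 → i++

intersection = [11]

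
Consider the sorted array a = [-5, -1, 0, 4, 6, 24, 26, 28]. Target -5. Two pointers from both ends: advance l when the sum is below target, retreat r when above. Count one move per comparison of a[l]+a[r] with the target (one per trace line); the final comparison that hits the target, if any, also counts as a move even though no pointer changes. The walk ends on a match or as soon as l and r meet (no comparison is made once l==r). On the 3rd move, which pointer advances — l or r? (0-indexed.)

r

[0,7] -5+28=23 >-5 → r--
[0,6] -5+26=21 >-5 → r--
[0,5] -5+24=19 >-5 → r--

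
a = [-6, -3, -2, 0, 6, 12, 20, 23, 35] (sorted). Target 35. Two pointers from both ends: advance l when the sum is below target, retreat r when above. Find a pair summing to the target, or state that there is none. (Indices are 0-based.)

l=0 r=8: -6+35=29 <35, l++
l=1 r=8: -3+35=32 <35, l++
l=2 r=8: -2+35=33 <35, l++
l=3 r=8: 0+35=35, found

(0, 35)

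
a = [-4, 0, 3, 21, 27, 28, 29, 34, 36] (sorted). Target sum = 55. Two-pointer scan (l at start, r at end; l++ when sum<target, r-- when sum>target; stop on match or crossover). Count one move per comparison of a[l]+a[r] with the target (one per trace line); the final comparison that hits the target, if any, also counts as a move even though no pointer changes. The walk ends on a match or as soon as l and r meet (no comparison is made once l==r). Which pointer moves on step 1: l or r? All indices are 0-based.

l

[0,8] -4+36=32 <55 → l++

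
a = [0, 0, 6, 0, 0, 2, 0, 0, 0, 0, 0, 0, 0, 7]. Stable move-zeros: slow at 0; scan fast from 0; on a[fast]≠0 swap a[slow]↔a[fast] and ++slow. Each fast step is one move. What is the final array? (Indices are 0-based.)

(s=0,f=0) a[fast]=0 → fast++
(s=0,f=1) a[fast]=0 → fast++
(s=0,f=2) a[fast]=6≠0 swap→a[0]=6 → slow++,fast++
(s=1,f=3) a[fast]=0 → fast++
(s=1,f=4) a[fast]=0 → fast++
(s=1,f=5) a[fast]=2≠0 swap→a[1]=2 → slow++,fast++
(s=2,f=6) a[fast]=0 → fast++
(s=2,f=7) a[fast]=0 → fast++
(s=2,f=8) a[fast]=0 → fast++
(s=2,f=9) a[fast]=0 → fast++
(s=2,f=10) a[fast]=0 → fast++
(s=2,f=11) a[fast]=0 → fast++
(s=2,f=12) a[fast]=0 → fast++
(s=2,f=13) a[fast]=7≠0 swap→a[2]=7 → slow++,fast++

[6, 2, 7, 0, 0, 0, 0, 0, 0, 0, 0, 0, 0, 0]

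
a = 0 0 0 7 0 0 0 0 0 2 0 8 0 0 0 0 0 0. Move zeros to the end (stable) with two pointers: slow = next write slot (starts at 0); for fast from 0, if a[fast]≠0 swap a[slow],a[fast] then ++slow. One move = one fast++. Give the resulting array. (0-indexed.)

[7, 2, 8, 0, 0, 0, 0, 0, 0, 0, 0, 0, 0, 0, 0, 0, 0, 0]

slow=0 fast=0: a[fast]=0, fast++
slow=0 fast=1: a[fast]=0, fast++
slow=0 fast=2: a[fast]=0, fast++
slow=0 fast=3: a[fast]=7≠0 swap→a[0]=7, slow++,fast++
slow=1 fast=4: a[fast]=0, fast++
slow=1 fast=5: a[fast]=0, fast++
slow=1 fast=6: a[fast]=0, fast++
slow=1 fast=7: a[fast]=0, fast++
slow=1 fast=8: a[fast]=0, fast++
slow=1 fast=9: a[fast]=2≠0 swap→a[1]=2, slow++,fast++
slow=2 fast=10: a[fast]=0, fast++
slow=2 fast=11: a[fast]=8≠0 swap→a[2]=8, slow++,fast++
slow=3 fast=12: a[fast]=0, fast++
slow=3 fast=13: a[fast]=0, fast++
slow=3 fast=14: a[fast]=0, fast++
slow=3 fast=15: a[fast]=0, fast++
slow=3 fast=16: a[fast]=0, fast++
slow=3 fast=17: a[fast]=0, fast++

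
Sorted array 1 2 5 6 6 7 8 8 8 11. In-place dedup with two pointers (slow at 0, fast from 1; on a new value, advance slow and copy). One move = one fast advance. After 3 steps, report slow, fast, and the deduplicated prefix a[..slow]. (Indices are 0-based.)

(s=0,f=1) a[fast]=2≠a[slow]=1 write a[1]=2 → slow++,fast++
(s=1,f=2) a[fast]=5≠a[slow]=2 write a[2]=5 → slow++,fast++
(s=2,f=3) a[fast]=6≠a[slow]=5 write a[3]=6 → slow++,fast++

slow=3, fast=4, prefix=[1, 2, 5, 6]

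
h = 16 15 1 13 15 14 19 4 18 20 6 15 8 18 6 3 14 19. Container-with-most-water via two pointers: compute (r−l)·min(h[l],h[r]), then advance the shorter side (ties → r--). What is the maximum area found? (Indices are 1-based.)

max area = 272

l=1 r=18: min(16,19)*17=272 best=272 *, l++
l=2 r=18: min(15,19)*16=240 best=272, l++
l=3 r=18: min(1,19)*15=15 best=272, l++
l=4 r=18: min(13,19)*14=182 best=272, l++
l=5 r=18: min(15,19)*13=195 best=272, l++
l=6 r=18: min(14,19)*12=168 best=272, l++
l=7 r=18: min(19,19)*11=209 best=272, r--
l=7 r=17: min(19,14)*10=140 best=272, r--
l=7 r=16: min(19,3)*9=27 best=272, r--
l=7 r=15: min(19,6)*8=48 best=272, r--
l=7 r=14: min(19,18)*7=126 best=272, r--
l=7 r=13: min(19,8)*6=48 best=272, r--
l=7 r=12: min(19,15)*5=75 best=272, r--
l=7 r=11: min(19,6)*4=24 best=272, r--
l=7 r=10: min(19,20)*3=57 best=272, l++
l=8 r=10: min(4,20)*2=8 best=272, l++
l=9 r=10: min(18,20)*1=18 best=272, l++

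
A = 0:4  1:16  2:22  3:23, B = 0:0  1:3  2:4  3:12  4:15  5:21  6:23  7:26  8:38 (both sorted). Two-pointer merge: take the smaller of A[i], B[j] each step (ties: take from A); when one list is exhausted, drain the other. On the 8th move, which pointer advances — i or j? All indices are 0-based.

i=0 j=0: A[i]=4>B[j]=0 take 0, j++
i=0 j=1: A[i]=4>B[j]=3 take 3, j++
i=0 j=2: A[i]=4<=B[j]=4 take 4, i++
i=1 j=2: A[i]=16>B[j]=4 take 4, j++
i=1 j=3: A[i]=16>B[j]=12 take 12, j++
i=1 j=4: A[i]=16>B[j]=15 take 15, j++
i=1 j=5: A[i]=16<=B[j]=21 take 16, i++
i=2 j=5: A[i]=22>B[j]=21 take 21, j++

j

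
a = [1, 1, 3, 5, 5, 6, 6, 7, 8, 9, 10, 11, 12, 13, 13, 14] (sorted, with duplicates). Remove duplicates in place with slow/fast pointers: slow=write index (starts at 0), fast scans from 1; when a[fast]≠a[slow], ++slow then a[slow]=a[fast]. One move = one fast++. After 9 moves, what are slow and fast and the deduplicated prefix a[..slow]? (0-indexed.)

(s=0,f=1) a[fast]=1=a[slow] dup → fast++
(s=0,f=2) a[fast]=3≠a[slow]=1 write a[1]=3 → slow++,fast++
(s=1,f=3) a[fast]=5≠a[slow]=3 write a[2]=5 → slow++,fast++
(s=2,f=4) a[fast]=5=a[slow] dup → fast++
(s=2,f=5) a[fast]=6≠a[slow]=5 write a[3]=6 → slow++,fast++
(s=3,f=6) a[fast]=6=a[slow] dup → fast++
(s=3,f=7) a[fast]=7≠a[slow]=6 write a[4]=7 → slow++,fast++
(s=4,f=8) a[fast]=8≠a[slow]=7 write a[5]=8 → slow++,fast++
(s=5,f=9) a[fast]=9≠a[slow]=8 write a[6]=9 → slow++,fast++

slow=6, fast=10, prefix=[1, 3, 5, 6, 7, 8, 9]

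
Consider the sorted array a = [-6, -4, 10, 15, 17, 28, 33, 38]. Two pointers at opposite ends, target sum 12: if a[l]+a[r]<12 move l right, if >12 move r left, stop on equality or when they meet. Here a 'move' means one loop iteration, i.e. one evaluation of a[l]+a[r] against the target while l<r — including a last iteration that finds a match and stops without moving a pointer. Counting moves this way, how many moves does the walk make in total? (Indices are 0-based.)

l=0 r=7: -6+38=32 >12, r--
l=0 r=6: -6+33=27 >12, r--
l=0 r=5: -6+28=22 >12, r--
l=0 r=4: -6+17=11 <12, l++
l=1 r=4: -4+17=13 >12, r--
l=1 r=3: -4+15=11 <12, l++
l=2 r=3: 10+15=25 >12, r--

7 moves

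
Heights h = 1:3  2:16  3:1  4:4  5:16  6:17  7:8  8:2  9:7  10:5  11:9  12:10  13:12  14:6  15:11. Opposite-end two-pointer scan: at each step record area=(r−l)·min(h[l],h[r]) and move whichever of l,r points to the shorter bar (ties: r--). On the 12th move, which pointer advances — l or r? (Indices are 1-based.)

l

[1,15] min(3,11)*14=42 best=42 * → l++
[2,15] min(16,11)*13=143 best=143 * → r--
[2,14] min(16,6)*12=72 best=143 → r--
[2,13] min(16,12)*11=132 best=143 → r--
[2,12] min(16,10)*10=100 best=143 → r--
[2,11] min(16,9)*9=81 best=143 → r--
[2,10] min(16,5)*8=40 best=143 → r--
[2,9] min(16,7)*7=49 best=143 → r--
[2,8] min(16,2)*6=12 best=143 → r--
[2,7] min(16,8)*5=40 best=143 → r--
[2,6] min(16,17)*4=64 best=143 → l++
[3,6] min(1,17)*3=3 best=143 → l++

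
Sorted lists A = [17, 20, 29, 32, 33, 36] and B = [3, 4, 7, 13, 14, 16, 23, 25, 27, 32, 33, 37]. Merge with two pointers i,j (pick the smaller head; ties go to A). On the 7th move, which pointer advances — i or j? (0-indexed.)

i

i=0 j=0: A[i]=17>B[j]=3 take 3, j++
i=0 j=1: A[i]=17>B[j]=4 take 4, j++
i=0 j=2: A[i]=17>B[j]=7 take 7, j++
i=0 j=3: A[i]=17>B[j]=13 take 13, j++
i=0 j=4: A[i]=17>B[j]=14 take 14, j++
i=0 j=5: A[i]=17>B[j]=16 take 16, j++
i=0 j=6: A[i]=17<=B[j]=23 take 17, i++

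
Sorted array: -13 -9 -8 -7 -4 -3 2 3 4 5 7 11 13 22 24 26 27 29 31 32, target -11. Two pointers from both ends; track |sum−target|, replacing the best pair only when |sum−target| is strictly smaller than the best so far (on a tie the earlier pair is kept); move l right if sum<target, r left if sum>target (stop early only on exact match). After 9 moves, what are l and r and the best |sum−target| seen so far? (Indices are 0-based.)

l=0 r=19: -13+32=19 d=30 *, r--
l=0 r=18: -13+31=18 d=29 *, r--
l=0 r=17: -13+29=16 d=27 *, r--
l=0 r=16: -13+27=14 d=25 *, r--
l=0 r=15: -13+26=13 d=24 *, r--
l=0 r=14: -13+24=11 d=22 *, r--
l=0 r=13: -13+22=9 d=20 *, r--
l=0 r=12: -13+13=0 d=11 *, r--
l=0 r=11: -13+11=-2 d=9 *, r--

l=0, r=10, best |Δ|=9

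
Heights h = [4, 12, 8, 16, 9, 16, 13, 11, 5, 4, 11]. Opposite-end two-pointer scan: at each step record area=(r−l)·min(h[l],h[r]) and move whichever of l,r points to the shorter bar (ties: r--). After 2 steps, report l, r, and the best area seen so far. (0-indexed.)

l=1, r=9, best area=99

l=0 r=10: min(4,11)*10=40 best=40 *, l++
l=1 r=10: min(12,11)*9=99 best=99 *, r--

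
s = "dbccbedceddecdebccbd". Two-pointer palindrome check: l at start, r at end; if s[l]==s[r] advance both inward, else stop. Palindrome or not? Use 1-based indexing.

palindrome

[1,20] 'd'=='d' → l++,r--
[2,19] 'b'=='b' → l++,r--
[3,18] 'c'=='c' → l++,r--
[4,17] 'c'=='c' → l++,r--
[5,16] 'b'=='b' → l++,r--
[6,15] 'e'=='e' → l++,r--
[7,14] 'd'=='d' → l++,r--
[8,13] 'c'=='c' → l++,r--
[9,12] 'e'=='e' → l++,r--
[10,11] 'd'=='d' → l++,r--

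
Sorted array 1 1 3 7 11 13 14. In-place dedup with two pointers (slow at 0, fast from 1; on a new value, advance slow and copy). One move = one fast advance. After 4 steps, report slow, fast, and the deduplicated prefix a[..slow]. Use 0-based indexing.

slow=3, fast=5, prefix=[1, 3, 7, 11]

slow=0 fast=1: a[fast]=1=a[slow] dup, fast++
slow=0 fast=2: a[fast]=3≠a[slow]=1 write a[1]=3, slow++,fast++
slow=1 fast=3: a[fast]=7≠a[slow]=3 write a[2]=7, slow++,fast++
slow=2 fast=4: a[fast]=11≠a[slow]=7 write a[3]=11, slow++,fast++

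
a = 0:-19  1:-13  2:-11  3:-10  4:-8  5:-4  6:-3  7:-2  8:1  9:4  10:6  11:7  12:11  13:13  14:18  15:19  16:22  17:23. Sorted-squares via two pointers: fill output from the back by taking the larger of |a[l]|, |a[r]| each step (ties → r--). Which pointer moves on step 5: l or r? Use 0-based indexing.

[0,17] |-19|<=|23| out[17]=529 → r--
[0,16] |-19|<=|22| out[16]=484 → r--
[0,15] |-19|<=|19| out[15]=361 → r--
[0,14] |-19|>|18| out[14]=361 → l++
[1,14] |-13|<=|18| out[13]=324 → r--

r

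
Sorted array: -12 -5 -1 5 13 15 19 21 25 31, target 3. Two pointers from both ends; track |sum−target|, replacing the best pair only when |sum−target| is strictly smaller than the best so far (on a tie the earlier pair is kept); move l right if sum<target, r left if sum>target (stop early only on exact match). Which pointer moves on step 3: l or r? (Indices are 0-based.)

r

l=0 r=9: -12+31=19 d=16 *, r--
l=0 r=8: -12+25=13 d=10 *, r--
l=0 r=7: -12+21=9 d=6 *, r--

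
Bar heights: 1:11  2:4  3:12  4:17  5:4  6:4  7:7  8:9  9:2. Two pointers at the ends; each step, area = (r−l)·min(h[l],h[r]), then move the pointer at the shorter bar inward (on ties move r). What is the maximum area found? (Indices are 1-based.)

l=1 r=9: min(11,2)*8=16 best=16 *, r--
l=1 r=8: min(11,9)*7=63 best=63 *, r--
l=1 r=7: min(11,7)*6=42 best=63, r--
l=1 r=6: min(11,4)*5=20 best=63, r--
l=1 r=5: min(11,4)*4=16 best=63, r--
l=1 r=4: min(11,17)*3=33 best=63, l++
l=2 r=4: min(4,17)*2=8 best=63, l++
l=3 r=4: min(12,17)*1=12 best=63, l++

max area = 63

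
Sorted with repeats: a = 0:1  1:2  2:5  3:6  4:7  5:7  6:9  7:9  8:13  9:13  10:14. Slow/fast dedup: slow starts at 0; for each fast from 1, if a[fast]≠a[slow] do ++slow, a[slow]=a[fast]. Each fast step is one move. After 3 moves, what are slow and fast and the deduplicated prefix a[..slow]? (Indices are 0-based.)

slow=3, fast=4, prefix=[1, 2, 5, 6]

(s=0,f=1) a[fast]=2≠a[slow]=1 write a[1]=2 → slow++,fast++
(s=1,f=2) a[fast]=5≠a[slow]=2 write a[2]=5 → slow++,fast++
(s=2,f=3) a[fast]=6≠a[slow]=5 write a[3]=6 → slow++,fast++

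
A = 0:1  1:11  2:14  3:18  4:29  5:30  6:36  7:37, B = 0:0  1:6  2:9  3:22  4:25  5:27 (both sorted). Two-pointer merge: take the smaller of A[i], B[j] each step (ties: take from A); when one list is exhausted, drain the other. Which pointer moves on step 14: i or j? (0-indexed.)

[i=0,j=0] A[i]=1>B[j]=0 take 0 → j++
[i=0,j=1] A[i]=1<=B[j]=6 take 1 → i++
[i=1,j=1] A[i]=11>B[j]=6 take 6 → j++
[i=1,j=2] A[i]=11>B[j]=9 take 9 → j++
[i=1,j=3] A[i]=11<=B[j]=22 take 11 → i++
[i=2,j=3] A[i]=14<=B[j]=22 take 14 → i++
[i=3,j=3] A[i]=18<=B[j]=22 take 18 → i++
[i=4,j=3] A[i]=29>B[j]=22 take 22 → j++
[i=4,j=4] A[i]=29>B[j]=25 take 25 → j++
[i=4,j=5] A[i]=29>B[j]=27 take 27 → j++
[i=4,j=6] B done, take A[i]=29 → i++
[i=5,j=6] B done, take A[i]=30 → i++
[i=6,j=6] B done, take A[i]=36 → i++
[i=7,j=6] B done, take A[i]=37 → i++

i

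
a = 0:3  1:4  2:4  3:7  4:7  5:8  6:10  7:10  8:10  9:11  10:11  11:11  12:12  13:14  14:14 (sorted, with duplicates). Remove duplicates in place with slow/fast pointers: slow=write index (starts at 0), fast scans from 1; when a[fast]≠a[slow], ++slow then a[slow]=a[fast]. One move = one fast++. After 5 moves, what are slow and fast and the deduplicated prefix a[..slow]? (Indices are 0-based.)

slow=3, fast=6, prefix=[3, 4, 7, 8]

(s=0,f=1) a[fast]=4≠a[slow]=3 write a[1]=4 → slow++,fast++
(s=1,f=2) a[fast]=4=a[slow] dup → fast++
(s=1,f=3) a[fast]=7≠a[slow]=4 write a[2]=7 → slow++,fast++
(s=2,f=4) a[fast]=7=a[slow] dup → fast++
(s=2,f=5) a[fast]=8≠a[slow]=7 write a[3]=8 → slow++,fast++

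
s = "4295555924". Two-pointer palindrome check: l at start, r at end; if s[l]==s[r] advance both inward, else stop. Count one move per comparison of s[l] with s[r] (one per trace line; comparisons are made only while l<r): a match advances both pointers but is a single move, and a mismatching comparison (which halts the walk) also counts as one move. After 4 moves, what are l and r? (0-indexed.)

l=0 r=9: '4'=='4', l++,r--
l=1 r=8: '2'=='2', l++,r--
l=2 r=7: '9'=='9', l++,r--
l=3 r=6: '5'=='5', l++,r--

l=4, r=5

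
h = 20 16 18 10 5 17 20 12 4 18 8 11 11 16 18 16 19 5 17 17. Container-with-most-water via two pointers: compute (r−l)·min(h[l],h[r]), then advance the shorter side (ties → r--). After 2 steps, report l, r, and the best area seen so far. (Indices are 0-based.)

l=0 r=19: min(20,17)*19=323 best=323 *, r--
l=0 r=18: min(20,17)*18=306 best=323, r--

l=0, r=17, best area=323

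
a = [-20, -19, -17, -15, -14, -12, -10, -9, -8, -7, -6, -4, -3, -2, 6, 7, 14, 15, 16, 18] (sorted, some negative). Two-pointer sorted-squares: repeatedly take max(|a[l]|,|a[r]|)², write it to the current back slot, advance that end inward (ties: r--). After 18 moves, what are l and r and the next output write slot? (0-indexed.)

l=12, r=13, next write slot=1

[0,19] |-20|>|18| out[19]=400 → l++
[1,19] |-19|>|18| out[18]=361 → l++
[2,19] |-17|<=|18| out[17]=324 → r--
[2,18] |-17|>|16| out[16]=289 → l++
[3,18] |-15|<=|16| out[15]=256 → r--
[3,17] |-15|<=|15| out[14]=225 → r--
[3,16] |-15|>|14| out[13]=225 → l++
[4,16] |-14|<=|14| out[12]=196 → r--
[4,15] |-14|>|7| out[11]=196 → l++
[5,15] |-12|>|7| out[10]=144 → l++
[6,15] |-10|>|7| out[9]=100 → l++
[7,15] |-9|>|7| out[8]=81 → l++
[8,15] |-8|>|7| out[7]=64 → l++
[9,15] |-7|<=|7| out[6]=49 → r--
[9,14] |-7|>|6| out[5]=49 → l++
[10,14] |-6|<=|6| out[4]=36 → r--
[10,13] |-6|>|-2| out[3]=36 → l++
[11,13] |-4|>|-2| out[2]=16 → l++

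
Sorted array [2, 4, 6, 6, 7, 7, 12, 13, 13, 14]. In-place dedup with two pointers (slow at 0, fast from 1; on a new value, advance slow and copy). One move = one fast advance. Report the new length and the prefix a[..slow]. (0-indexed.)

slow=0 fast=1: a[fast]=4≠a[slow]=2 write a[1]=4, slow++,fast++
slow=1 fast=2: a[fast]=6≠a[slow]=4 write a[2]=6, slow++,fast++
slow=2 fast=3: a[fast]=6=a[slow] dup, fast++
slow=2 fast=4: a[fast]=7≠a[slow]=6 write a[3]=7, slow++,fast++
slow=3 fast=5: a[fast]=7=a[slow] dup, fast++
slow=3 fast=6: a[fast]=12≠a[slow]=7 write a[4]=12, slow++,fast++
slow=4 fast=7: a[fast]=13≠a[slow]=12 write a[5]=13, slow++,fast++
slow=5 fast=8: a[fast]=13=a[slow] dup, fast++
slow=5 fast=9: a[fast]=14≠a[slow]=13 write a[6]=14, slow++,fast++

length 7; prefix = [2, 4, 6, 7, 12, 13, 14]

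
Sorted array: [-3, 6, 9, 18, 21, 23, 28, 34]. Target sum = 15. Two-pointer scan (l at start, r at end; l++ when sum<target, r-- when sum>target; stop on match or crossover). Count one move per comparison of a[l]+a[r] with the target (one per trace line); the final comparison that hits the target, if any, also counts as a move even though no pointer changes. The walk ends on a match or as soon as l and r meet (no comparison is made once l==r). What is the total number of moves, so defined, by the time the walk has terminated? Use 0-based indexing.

5 moves

[0,7] -3+34=31 >15 → r--
[0,6] -3+28=25 >15 → r--
[0,5] -3+23=20 >15 → r--
[0,4] -3+21=18 >15 → r--
[0,3] -3+18=15 → found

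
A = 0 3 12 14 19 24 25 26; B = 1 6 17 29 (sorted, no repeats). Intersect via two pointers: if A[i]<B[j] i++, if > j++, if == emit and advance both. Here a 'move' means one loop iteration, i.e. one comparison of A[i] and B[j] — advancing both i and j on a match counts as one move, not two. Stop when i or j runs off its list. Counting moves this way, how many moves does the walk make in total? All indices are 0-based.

i=0 j=0: 0<1, i++
i=1 j=0: 3>1, j++
i=1 j=1: 3<6, i++
i=2 j=1: 12>6, j++
i=2 j=2: 12<17, i++
i=3 j=2: 14<17, i++
i=4 j=2: 19>17, j++
i=4 j=3: 19<29, i++
i=5 j=3: 24<29, i++
i=6 j=3: 25<29, i++
i=7 j=3: 26<29, i++

11 moves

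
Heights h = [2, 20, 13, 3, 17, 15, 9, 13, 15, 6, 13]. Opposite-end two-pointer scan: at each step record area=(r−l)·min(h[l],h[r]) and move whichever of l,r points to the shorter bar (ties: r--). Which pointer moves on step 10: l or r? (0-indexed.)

l=0 r=10: min(2,13)*10=20 best=20 *, l++
l=1 r=10: min(20,13)*9=117 best=117 *, r--
l=1 r=9: min(20,6)*8=48 best=117, r--
l=1 r=8: min(20,15)*7=105 best=117, r--
l=1 r=7: min(20,13)*6=78 best=117, r--
l=1 r=6: min(20,9)*5=45 best=117, r--
l=1 r=5: min(20,15)*4=60 best=117, r--
l=1 r=4: min(20,17)*3=51 best=117, r--
l=1 r=3: min(20,3)*2=6 best=117, r--
l=1 r=2: min(20,13)*1=13 best=117, r--

r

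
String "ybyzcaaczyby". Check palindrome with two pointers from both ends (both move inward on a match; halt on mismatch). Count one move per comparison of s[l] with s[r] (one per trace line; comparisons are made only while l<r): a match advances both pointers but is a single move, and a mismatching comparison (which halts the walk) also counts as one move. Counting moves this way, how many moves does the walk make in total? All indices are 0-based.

l=0 r=11: 'y'=='y', l++,r--
l=1 r=10: 'b'=='b', l++,r--
l=2 r=9: 'y'=='y', l++,r--
l=3 r=8: 'z'=='z', l++,r--
l=4 r=7: 'c'=='c', l++,r--
l=5 r=6: 'a'=='a', l++,r--

6 moves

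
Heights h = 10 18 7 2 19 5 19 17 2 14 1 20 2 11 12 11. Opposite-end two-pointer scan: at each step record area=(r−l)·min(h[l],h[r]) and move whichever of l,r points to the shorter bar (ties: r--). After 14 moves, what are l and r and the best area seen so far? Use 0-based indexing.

[0,15] min(10,11)*15=150 best=150 * → l++
[1,15] min(18,11)*14=154 best=154 * → r--
[1,14] min(18,12)*13=156 best=156 * → r--
[1,13] min(18,11)*12=132 best=156 → r--
[1,12] min(18,2)*11=22 best=156 → r--
[1,11] min(18,20)*10=180 best=180 * → l++
[2,11] min(7,20)*9=63 best=180 → l++
[3,11] min(2,20)*8=16 best=180 → l++
[4,11] min(19,20)*7=133 best=180 → l++
[5,11] min(5,20)*6=30 best=180 → l++
[6,11] min(19,20)*5=95 best=180 → l++
[7,11] min(17,20)*4=68 best=180 → l++
[8,11] min(2,20)*3=6 best=180 → l++
[9,11] min(14,20)*2=28 best=180 → l++

l=10, r=11, best area=180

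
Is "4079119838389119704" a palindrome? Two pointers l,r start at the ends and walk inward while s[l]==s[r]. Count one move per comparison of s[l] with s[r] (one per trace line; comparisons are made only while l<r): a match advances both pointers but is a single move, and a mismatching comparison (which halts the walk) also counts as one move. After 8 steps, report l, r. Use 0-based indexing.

l=0 r=18: '4'=='4', l++,r--
l=1 r=17: '0'=='0', l++,r--
l=2 r=16: '7'=='7', l++,r--
l=3 r=15: '9'=='9', l++,r--
l=4 r=14: '1'=='1', l++,r--
l=5 r=13: '1'=='1', l++,r--
l=6 r=12: '9'=='9', l++,r--
l=7 r=11: '8'=='8', l++,r--

l=8, r=10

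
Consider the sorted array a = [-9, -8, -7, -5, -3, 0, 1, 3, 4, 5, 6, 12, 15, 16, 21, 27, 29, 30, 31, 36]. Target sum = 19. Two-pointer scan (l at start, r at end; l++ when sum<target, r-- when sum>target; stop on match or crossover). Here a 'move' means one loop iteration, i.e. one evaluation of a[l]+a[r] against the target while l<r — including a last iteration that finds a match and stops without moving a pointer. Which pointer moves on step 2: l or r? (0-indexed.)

[0,19] -9+36=27 >19 → r--
[0,18] -9+31=22 >19 → r--

r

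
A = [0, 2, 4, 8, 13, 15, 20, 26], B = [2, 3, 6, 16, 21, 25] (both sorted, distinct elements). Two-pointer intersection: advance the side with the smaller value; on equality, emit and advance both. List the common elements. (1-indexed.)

i=1 j=1: 0<2, i++
i=2 j=1: 2==2 emit, i++,j++
i=3 j=2: 4>3, j++
i=3 j=3: 4<6, i++
i=4 j=3: 8>6, j++
i=4 j=4: 8<16, i++
i=5 j=4: 13<16, i++
i=6 j=4: 15<16, i++
i=7 j=4: 20>16, j++
i=7 j=5: 20<21, i++
i=8 j=5: 26>21, j++
i=8 j=6: 26>25, j++

intersection = [2]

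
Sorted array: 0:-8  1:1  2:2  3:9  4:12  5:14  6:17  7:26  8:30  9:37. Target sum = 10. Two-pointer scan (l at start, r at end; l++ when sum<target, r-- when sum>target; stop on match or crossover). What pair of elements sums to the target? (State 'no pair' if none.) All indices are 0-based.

l=0 r=9: -8+37=29 >10, r--
l=0 r=8: -8+30=22 >10, r--
l=0 r=7: -8+26=18 >10, r--
l=0 r=6: -8+17=9 <10, l++
l=1 r=6: 1+17=18 >10, r--
l=1 r=5: 1+14=15 >10, r--
l=1 r=4: 1+12=13 >10, r--
l=1 r=3: 1+9=10, found

(1, 9)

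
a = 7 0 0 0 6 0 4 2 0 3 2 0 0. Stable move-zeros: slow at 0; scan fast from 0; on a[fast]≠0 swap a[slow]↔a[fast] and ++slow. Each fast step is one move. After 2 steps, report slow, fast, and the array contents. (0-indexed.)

slow=0 fast=0: a[fast]=7≠0 swap→a[0]=7, slow++,fast++
slow=1 fast=1: a[fast]=0, fast++

slow=1, fast=2, a=[7, 0, 0, 0, 6, 0, 4, 2, 0, 3, 2, 0, 0]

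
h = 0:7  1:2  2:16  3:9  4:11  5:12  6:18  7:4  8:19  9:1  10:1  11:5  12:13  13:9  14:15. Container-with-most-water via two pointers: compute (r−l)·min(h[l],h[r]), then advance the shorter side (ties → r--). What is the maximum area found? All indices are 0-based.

[0,14] min(7,15)*14=98 best=98 * → l++
[1,14] min(2,15)*13=26 best=98 → l++
[2,14] min(16,15)*12=180 best=180 * → r--
[2,13] min(16,9)*11=99 best=180 → r--
[2,12] min(16,13)*10=130 best=180 → r--
[2,11] min(16,5)*9=45 best=180 → r--
[2,10] min(16,1)*8=8 best=180 → r--
[2,9] min(16,1)*7=7 best=180 → r--
[2,8] min(16,19)*6=96 best=180 → l++
[3,8] min(9,19)*5=45 best=180 → l++
[4,8] min(11,19)*4=44 best=180 → l++
[5,8] min(12,19)*3=36 best=180 → l++
[6,8] min(18,19)*2=36 best=180 → l++
[7,8] min(4,19)*1=4 best=180 → l++

max area = 180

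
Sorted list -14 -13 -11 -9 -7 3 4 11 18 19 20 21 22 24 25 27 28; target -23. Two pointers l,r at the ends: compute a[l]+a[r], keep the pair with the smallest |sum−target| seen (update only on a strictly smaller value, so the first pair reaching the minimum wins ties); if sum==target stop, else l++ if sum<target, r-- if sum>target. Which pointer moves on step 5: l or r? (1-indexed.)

r

l=1 r=17: -14+28=14 d=37 *, r--
l=1 r=16: -14+27=13 d=36 *, r--
l=1 r=15: -14+25=11 d=34 *, r--
l=1 r=14: -14+24=10 d=33 *, r--
l=1 r=13: -14+22=8 d=31 *, r--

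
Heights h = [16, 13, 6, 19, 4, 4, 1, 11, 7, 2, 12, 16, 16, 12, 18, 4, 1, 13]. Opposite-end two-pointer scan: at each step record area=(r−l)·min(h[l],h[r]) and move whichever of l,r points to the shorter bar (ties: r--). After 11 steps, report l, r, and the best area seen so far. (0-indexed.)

l=0 r=17: min(16,13)*17=221 best=221 *, r--
l=0 r=16: min(16,1)*16=16 best=221, r--
l=0 r=15: min(16,4)*15=60 best=221, r--
l=0 r=14: min(16,18)*14=224 best=224 *, l++
l=1 r=14: min(13,18)*13=169 best=224, l++
l=2 r=14: min(6,18)*12=72 best=224, l++
l=3 r=14: min(19,18)*11=198 best=224, r--
l=3 r=13: min(19,12)*10=120 best=224, r--
l=3 r=12: min(19,16)*9=144 best=224, r--
l=3 r=11: min(19,16)*8=128 best=224, r--
l=3 r=10: min(19,12)*7=84 best=224, r--

l=3, r=9, best area=224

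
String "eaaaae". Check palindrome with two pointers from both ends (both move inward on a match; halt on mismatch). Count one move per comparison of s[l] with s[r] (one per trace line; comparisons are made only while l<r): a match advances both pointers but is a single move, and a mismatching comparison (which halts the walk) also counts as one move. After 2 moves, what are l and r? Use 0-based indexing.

l=2, r=3

l=0 r=5: 'e'=='e', l++,r--
l=1 r=4: 'a'=='a', l++,r--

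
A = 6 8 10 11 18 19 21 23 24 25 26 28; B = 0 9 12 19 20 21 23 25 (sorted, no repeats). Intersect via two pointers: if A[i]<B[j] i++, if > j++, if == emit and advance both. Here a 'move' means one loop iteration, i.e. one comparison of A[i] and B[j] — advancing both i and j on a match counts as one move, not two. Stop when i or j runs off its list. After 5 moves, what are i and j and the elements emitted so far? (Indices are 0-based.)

[i=0,j=0] 6>0 → j++
[i=0,j=1] 6<9 → i++
[i=1,j=1] 8<9 → i++
[i=2,j=1] 10>9 → j++
[i=2,j=2] 10<12 → i++

i=3, j=2, emitted=[]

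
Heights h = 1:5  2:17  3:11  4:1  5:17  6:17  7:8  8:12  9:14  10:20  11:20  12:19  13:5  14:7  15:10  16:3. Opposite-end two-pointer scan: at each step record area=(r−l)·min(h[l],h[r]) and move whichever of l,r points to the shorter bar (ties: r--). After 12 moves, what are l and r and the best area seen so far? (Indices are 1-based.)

l=1 r=16: min(5,3)*15=45 best=45 *, r--
l=1 r=15: min(5,10)*14=70 best=70 *, l++
l=2 r=15: min(17,10)*13=130 best=130 *, r--
l=2 r=14: min(17,7)*12=84 best=130, r--
l=2 r=13: min(17,5)*11=55 best=130, r--
l=2 r=12: min(17,19)*10=170 best=170 *, l++
l=3 r=12: min(11,19)*9=99 best=170, l++
l=4 r=12: min(1,19)*8=8 best=170, l++
l=5 r=12: min(17,19)*7=119 best=170, l++
l=6 r=12: min(17,19)*6=102 best=170, l++
l=7 r=12: min(8,19)*5=40 best=170, l++
l=8 r=12: min(12,19)*4=48 best=170, l++

l=9, r=12, best area=170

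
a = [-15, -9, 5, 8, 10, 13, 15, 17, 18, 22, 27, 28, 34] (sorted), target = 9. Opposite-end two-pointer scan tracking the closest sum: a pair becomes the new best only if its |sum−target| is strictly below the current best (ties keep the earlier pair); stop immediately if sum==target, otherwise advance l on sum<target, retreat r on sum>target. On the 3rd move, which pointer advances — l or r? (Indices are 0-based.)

r

[0,12] -15+34=19 d=10 * → r--
[0,11] -15+28=13 d=4 * → r--
[0,10] -15+27=12 d=3 * → r--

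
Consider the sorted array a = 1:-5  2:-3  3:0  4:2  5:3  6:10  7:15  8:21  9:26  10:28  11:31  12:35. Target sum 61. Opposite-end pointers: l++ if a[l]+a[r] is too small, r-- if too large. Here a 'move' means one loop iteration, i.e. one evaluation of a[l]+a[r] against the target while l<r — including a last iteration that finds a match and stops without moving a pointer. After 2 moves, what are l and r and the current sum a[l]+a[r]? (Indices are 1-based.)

[1,12] -5+35=30 <61 → l++
[2,12] -3+35=32 <61 → l++

l=3, r=12, sum=35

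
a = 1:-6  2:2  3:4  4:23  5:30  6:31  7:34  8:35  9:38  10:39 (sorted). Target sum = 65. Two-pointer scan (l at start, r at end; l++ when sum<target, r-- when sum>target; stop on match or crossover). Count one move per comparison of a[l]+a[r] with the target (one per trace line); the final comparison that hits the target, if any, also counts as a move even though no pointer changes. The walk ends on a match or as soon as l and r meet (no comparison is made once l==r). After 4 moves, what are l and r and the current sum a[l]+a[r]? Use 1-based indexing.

l=5, r=10, sum=69

[1,10] -6+39=33 <65 → l++
[2,10] 2+39=41 <65 → l++
[3,10] 4+39=43 <65 → l++
[4,10] 23+39=62 <65 → l++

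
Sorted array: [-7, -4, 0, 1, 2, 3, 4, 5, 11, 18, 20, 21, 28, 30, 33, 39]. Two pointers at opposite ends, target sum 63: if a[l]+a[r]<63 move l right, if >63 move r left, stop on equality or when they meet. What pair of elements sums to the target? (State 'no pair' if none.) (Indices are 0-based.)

(30, 33)

[0,15] -7+39=32 <63 → l++
[1,15] -4+39=35 <63 → l++
[2,15] 0+39=39 <63 → l++
[3,15] 1+39=40 <63 → l++
[4,15] 2+39=41 <63 → l++
[5,15] 3+39=42 <63 → l++
[6,15] 4+39=43 <63 → l++
[7,15] 5+39=44 <63 → l++
[8,15] 11+39=50 <63 → l++
[9,15] 18+39=57 <63 → l++
[10,15] 20+39=59 <63 → l++
[11,15] 21+39=60 <63 → l++
[12,15] 28+39=67 >63 → r--
[12,14] 28+33=61 <63 → l++
[13,14] 30+33=63 → found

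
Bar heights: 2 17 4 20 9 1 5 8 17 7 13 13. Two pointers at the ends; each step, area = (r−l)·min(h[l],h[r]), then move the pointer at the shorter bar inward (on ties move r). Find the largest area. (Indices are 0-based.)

l=0 r=11: min(2,13)*11=22 best=22 *, l++
l=1 r=11: min(17,13)*10=130 best=130 *, r--
l=1 r=10: min(17,13)*9=117 best=130, r--
l=1 r=9: min(17,7)*8=56 best=130, r--
l=1 r=8: min(17,17)*7=119 best=130, r--
l=1 r=7: min(17,8)*6=48 best=130, r--
l=1 r=6: min(17,5)*5=25 best=130, r--
l=1 r=5: min(17,1)*4=4 best=130, r--
l=1 r=4: min(17,9)*3=27 best=130, r--
l=1 r=3: min(17,20)*2=34 best=130, l++
l=2 r=3: min(4,20)*1=4 best=130, l++

max area = 130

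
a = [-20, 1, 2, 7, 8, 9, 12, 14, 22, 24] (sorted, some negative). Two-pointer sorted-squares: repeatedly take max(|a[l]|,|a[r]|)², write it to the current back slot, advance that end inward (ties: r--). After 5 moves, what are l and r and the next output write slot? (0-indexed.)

l=1, r=5, next write slot=4

[0,9] |-20|<=|24| out[9]=576 → r--
[0,8] |-20|<=|22| out[8]=484 → r--
[0,7] |-20|>|14| out[7]=400 → l++
[1,7] |1|<=|14| out[6]=196 → r--
[1,6] |1|<=|12| out[5]=144 → r--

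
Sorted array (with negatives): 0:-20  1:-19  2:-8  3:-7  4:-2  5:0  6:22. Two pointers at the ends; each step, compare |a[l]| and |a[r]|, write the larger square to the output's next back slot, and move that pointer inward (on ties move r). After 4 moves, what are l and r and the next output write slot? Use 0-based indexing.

l=3, r=5, next write slot=2

l=0 r=6: |-20|<=|22| out[6]=484, r--
l=0 r=5: |-20|>|0| out[5]=400, l++
l=1 r=5: |-19|>|0| out[4]=361, l++
l=2 r=5: |-8|>|0| out[3]=64, l++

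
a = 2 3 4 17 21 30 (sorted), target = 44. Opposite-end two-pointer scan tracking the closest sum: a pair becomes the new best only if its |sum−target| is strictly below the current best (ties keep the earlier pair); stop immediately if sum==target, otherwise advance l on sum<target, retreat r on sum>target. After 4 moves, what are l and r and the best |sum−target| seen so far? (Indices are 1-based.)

l=4, r=5, best |Δ|=3

[1,6] 2+30=32 d=12 * → l++
[2,6] 3+30=33 d=11 * → l++
[3,6] 4+30=34 d=10 * → l++
[4,6] 17+30=47 d=3 * → r--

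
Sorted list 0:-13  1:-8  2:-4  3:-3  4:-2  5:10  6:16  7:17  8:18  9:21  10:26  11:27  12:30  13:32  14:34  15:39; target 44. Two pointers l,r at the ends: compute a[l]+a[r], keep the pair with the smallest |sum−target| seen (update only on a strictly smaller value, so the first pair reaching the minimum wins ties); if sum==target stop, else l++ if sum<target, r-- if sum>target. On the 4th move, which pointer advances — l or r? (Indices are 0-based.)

[0,15] -13+39=26 d=18 * → l++
[1,15] -8+39=31 d=13 * → l++
[2,15] -4+39=35 d=9 * → l++
[3,15] -3+39=36 d=8 * → l++

l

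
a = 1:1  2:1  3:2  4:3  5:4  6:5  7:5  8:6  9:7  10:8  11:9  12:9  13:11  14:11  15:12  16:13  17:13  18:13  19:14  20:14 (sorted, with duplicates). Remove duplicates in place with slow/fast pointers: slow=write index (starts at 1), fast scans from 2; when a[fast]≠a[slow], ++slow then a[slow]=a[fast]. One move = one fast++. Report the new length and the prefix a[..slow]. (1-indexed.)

length 13; prefix = [1, 2, 3, 4, 5, 6, 7, 8, 9, 11, 12, 13, 14]

slow=1 fast=2: a[fast]=1=a[slow] dup, fast++
slow=1 fast=3: a[fast]=2≠a[slow]=1 write a[2]=2, slow++,fast++
slow=2 fast=4: a[fast]=3≠a[slow]=2 write a[3]=3, slow++,fast++
slow=3 fast=5: a[fast]=4≠a[slow]=3 write a[4]=4, slow++,fast++
slow=4 fast=6: a[fast]=5≠a[slow]=4 write a[5]=5, slow++,fast++
slow=5 fast=7: a[fast]=5=a[slow] dup, fast++
slow=5 fast=8: a[fast]=6≠a[slow]=5 write a[6]=6, slow++,fast++
slow=6 fast=9: a[fast]=7≠a[slow]=6 write a[7]=7, slow++,fast++
slow=7 fast=10: a[fast]=8≠a[slow]=7 write a[8]=8, slow++,fast++
slow=8 fast=11: a[fast]=9≠a[slow]=8 write a[9]=9, slow++,fast++
slow=9 fast=12: a[fast]=9=a[slow] dup, fast++
slow=9 fast=13: a[fast]=11≠a[slow]=9 write a[10]=11, slow++,fast++
slow=10 fast=14: a[fast]=11=a[slow] dup, fast++
slow=10 fast=15: a[fast]=12≠a[slow]=11 write a[11]=12, slow++,fast++
slow=11 fast=16: a[fast]=13≠a[slow]=12 write a[12]=13, slow++,fast++
slow=12 fast=17: a[fast]=13=a[slow] dup, fast++
slow=12 fast=18: a[fast]=13=a[slow] dup, fast++
slow=12 fast=19: a[fast]=14≠a[slow]=13 write a[13]=14, slow++,fast++
slow=13 fast=20: a[fast]=14=a[slow] dup, fast++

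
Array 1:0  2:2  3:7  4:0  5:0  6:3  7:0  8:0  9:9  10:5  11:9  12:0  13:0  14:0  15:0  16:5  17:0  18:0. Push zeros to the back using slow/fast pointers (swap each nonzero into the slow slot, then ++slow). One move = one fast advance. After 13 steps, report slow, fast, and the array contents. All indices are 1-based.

slow=7, fast=14, a=[2, 7, 3, 9, 5, 9, 0, 0, 0, 0, 0, 0, 0, 0, 0, 5, 0, 0]

slow=1 fast=1: a[fast]=0, fast++
slow=1 fast=2: a[fast]=2≠0 swap→a[1]=2, slow++,fast++
slow=2 fast=3: a[fast]=7≠0 swap→a[2]=7, slow++,fast++
slow=3 fast=4: a[fast]=0, fast++
slow=3 fast=5: a[fast]=0, fast++
slow=3 fast=6: a[fast]=3≠0 swap→a[3]=3, slow++,fast++
slow=4 fast=7: a[fast]=0, fast++
slow=4 fast=8: a[fast]=0, fast++
slow=4 fast=9: a[fast]=9≠0 swap→a[4]=9, slow++,fast++
slow=5 fast=10: a[fast]=5≠0 swap→a[5]=5, slow++,fast++
slow=6 fast=11: a[fast]=9≠0 swap→a[6]=9, slow++,fast++
slow=7 fast=12: a[fast]=0, fast++
slow=7 fast=13: a[fast]=0, fast++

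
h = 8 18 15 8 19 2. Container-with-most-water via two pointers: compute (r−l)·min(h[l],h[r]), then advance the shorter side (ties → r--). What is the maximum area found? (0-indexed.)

max area = 54

l=0 r=5: min(8,2)*5=10 best=10 *, r--
l=0 r=4: min(8,19)*4=32 best=32 *, l++
l=1 r=4: min(18,19)*3=54 best=54 *, l++
l=2 r=4: min(15,19)*2=30 best=54, l++
l=3 r=4: min(8,19)*1=8 best=54, l++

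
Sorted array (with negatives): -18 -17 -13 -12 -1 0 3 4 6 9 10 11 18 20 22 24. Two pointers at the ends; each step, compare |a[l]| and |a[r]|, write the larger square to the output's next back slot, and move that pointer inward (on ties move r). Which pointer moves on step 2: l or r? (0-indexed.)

r

[0,15] |-18|<=|24| out[15]=576 → r--
[0,14] |-18|<=|22| out[14]=484 → r--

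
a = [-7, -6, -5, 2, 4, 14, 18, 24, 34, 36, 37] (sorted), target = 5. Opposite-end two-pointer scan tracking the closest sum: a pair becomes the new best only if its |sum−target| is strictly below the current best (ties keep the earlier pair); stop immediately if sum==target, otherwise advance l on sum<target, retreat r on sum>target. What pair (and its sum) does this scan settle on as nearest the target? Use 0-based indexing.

[0,10] -7+37=30 d=25 * → r--
[0,9] -7+36=29 d=24 * → r--
[0,8] -7+34=27 d=22 * → r--
[0,7] -7+24=17 d=12 * → r--
[0,6] -7+18=11 d=6 * → r--
[0,5] -7+14=7 d=2 * → r--
[0,4] -7+4=-3 d=8 → l++
[1,4] -6+4=-2 d=7 → l++
[2,4] -5+4=-1 d=6 → l++
[3,4] 2+4=6 d=1 * → r--

pair (2, 4) with sum 6 (|Δ|=1)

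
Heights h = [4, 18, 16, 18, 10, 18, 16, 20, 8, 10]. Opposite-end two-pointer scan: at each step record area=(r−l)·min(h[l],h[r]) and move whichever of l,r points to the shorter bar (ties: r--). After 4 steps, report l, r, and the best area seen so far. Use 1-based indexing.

l=1 r=10: min(4,10)*9=36 best=36 *, l++
l=2 r=10: min(18,10)*8=80 best=80 *, r--
l=2 r=9: min(18,8)*7=56 best=80, r--
l=2 r=8: min(18,20)*6=108 best=108 *, l++

l=3, r=8, best area=108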